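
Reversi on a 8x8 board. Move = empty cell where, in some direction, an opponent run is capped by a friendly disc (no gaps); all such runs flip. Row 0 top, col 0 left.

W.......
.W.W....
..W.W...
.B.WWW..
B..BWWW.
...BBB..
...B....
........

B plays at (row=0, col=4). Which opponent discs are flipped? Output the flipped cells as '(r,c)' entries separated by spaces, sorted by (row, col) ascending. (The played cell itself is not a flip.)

Dir NW: edge -> no flip
Dir N: edge -> no flip
Dir NE: edge -> no flip
Dir W: first cell '.' (not opp) -> no flip
Dir E: first cell '.' (not opp) -> no flip
Dir SW: opp run (1,3) (2,2) capped by B -> flip
Dir S: first cell '.' (not opp) -> no flip
Dir SE: first cell '.' (not opp) -> no flip

Answer: (1,3) (2,2)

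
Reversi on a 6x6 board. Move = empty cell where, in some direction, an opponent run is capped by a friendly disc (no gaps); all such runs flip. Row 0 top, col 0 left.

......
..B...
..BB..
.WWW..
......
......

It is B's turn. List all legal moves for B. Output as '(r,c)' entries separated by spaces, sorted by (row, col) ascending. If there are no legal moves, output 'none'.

(2,0): no bracket -> illegal
(2,1): no bracket -> illegal
(2,4): no bracket -> illegal
(3,0): no bracket -> illegal
(3,4): no bracket -> illegal
(4,0): flips 1 -> legal
(4,1): flips 1 -> legal
(4,2): flips 1 -> legal
(4,3): flips 1 -> legal
(4,4): flips 1 -> legal

Answer: (4,0) (4,1) (4,2) (4,3) (4,4)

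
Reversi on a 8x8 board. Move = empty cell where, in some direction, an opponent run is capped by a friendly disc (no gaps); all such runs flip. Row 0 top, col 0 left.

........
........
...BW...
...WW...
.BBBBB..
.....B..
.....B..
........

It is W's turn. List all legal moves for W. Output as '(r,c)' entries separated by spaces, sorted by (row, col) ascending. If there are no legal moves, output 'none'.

(1,2): flips 1 -> legal
(1,3): flips 1 -> legal
(1,4): no bracket -> illegal
(2,2): flips 1 -> legal
(3,0): no bracket -> illegal
(3,1): no bracket -> illegal
(3,2): no bracket -> illegal
(3,5): no bracket -> illegal
(3,6): no bracket -> illegal
(4,0): no bracket -> illegal
(4,6): no bracket -> illegal
(5,0): no bracket -> illegal
(5,1): flips 1 -> legal
(5,2): flips 1 -> legal
(5,3): flips 1 -> legal
(5,4): flips 1 -> legal
(5,6): flips 1 -> legal
(6,4): no bracket -> illegal
(6,6): flips 2 -> legal
(7,4): no bracket -> illegal
(7,5): no bracket -> illegal
(7,6): no bracket -> illegal

Answer: (1,2) (1,3) (2,2) (5,1) (5,2) (5,3) (5,4) (5,6) (6,6)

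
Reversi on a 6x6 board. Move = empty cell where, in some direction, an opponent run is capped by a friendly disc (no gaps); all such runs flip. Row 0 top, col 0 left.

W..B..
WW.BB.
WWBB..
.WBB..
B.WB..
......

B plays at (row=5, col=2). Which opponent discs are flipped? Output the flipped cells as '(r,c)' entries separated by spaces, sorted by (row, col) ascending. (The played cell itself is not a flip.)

Dir NW: first cell '.' (not opp) -> no flip
Dir N: opp run (4,2) capped by B -> flip
Dir NE: first cell 'B' (not opp) -> no flip
Dir W: first cell '.' (not opp) -> no flip
Dir E: first cell '.' (not opp) -> no flip
Dir SW: edge -> no flip
Dir S: edge -> no flip
Dir SE: edge -> no flip

Answer: (4,2)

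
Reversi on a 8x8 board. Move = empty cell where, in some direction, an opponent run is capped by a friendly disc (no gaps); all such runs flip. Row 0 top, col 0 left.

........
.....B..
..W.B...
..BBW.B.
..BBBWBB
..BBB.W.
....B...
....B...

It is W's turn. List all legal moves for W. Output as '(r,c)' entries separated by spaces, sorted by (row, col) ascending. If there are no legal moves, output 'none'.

(0,4): no bracket -> illegal
(0,5): no bracket -> illegal
(0,6): no bracket -> illegal
(1,3): no bracket -> illegal
(1,4): flips 1 -> legal
(1,6): no bracket -> illegal
(2,1): no bracket -> illegal
(2,3): no bracket -> illegal
(2,5): no bracket -> illegal
(2,6): flips 2 -> legal
(2,7): flips 1 -> legal
(3,1): flips 2 -> legal
(3,5): no bracket -> illegal
(3,7): no bracket -> illegal
(4,1): flips 3 -> legal
(5,1): no bracket -> illegal
(5,5): flips 2 -> legal
(5,7): no bracket -> illegal
(6,1): flips 2 -> legal
(6,2): flips 3 -> legal
(6,3): flips 1 -> legal
(6,5): no bracket -> illegal
(7,3): no bracket -> illegal
(7,5): no bracket -> illegal

Answer: (1,4) (2,6) (2,7) (3,1) (4,1) (5,5) (6,1) (6,2) (6,3)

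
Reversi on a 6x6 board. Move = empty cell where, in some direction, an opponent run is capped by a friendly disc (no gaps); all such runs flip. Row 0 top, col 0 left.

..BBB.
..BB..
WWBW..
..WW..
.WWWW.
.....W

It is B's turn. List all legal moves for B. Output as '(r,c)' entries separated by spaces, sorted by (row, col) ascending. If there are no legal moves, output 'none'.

Answer: (2,4) (3,0) (3,4) (5,2) (5,3)

Derivation:
(1,0): no bracket -> illegal
(1,1): no bracket -> illegal
(1,4): no bracket -> illegal
(2,4): flips 1 -> legal
(3,0): flips 1 -> legal
(3,1): no bracket -> illegal
(3,4): flips 1 -> legal
(3,5): no bracket -> illegal
(4,0): no bracket -> illegal
(4,5): no bracket -> illegal
(5,0): no bracket -> illegal
(5,1): no bracket -> illegal
(5,2): flips 2 -> legal
(5,3): flips 3 -> legal
(5,4): no bracket -> illegal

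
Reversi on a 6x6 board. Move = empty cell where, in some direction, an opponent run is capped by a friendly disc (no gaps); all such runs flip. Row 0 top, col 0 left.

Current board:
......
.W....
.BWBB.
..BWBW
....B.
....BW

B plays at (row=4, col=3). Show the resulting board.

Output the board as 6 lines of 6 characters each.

Answer: ......
.W....
.BWBB.
..BBBW
...BB.
....BW

Derivation:
Place B at (4,3); scan 8 dirs for brackets.
Dir NW: first cell 'B' (not opp) -> no flip
Dir N: opp run (3,3) capped by B -> flip
Dir NE: first cell 'B' (not opp) -> no flip
Dir W: first cell '.' (not opp) -> no flip
Dir E: first cell 'B' (not opp) -> no flip
Dir SW: first cell '.' (not opp) -> no flip
Dir S: first cell '.' (not opp) -> no flip
Dir SE: first cell 'B' (not opp) -> no flip
All flips: (3,3)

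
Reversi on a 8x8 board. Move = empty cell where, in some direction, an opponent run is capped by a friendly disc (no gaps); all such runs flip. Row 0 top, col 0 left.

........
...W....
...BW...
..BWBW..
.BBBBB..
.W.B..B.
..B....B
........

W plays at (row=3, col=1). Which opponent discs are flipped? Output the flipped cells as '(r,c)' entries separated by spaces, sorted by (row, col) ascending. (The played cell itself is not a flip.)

Answer: (3,2) (4,1)

Derivation:
Dir NW: first cell '.' (not opp) -> no flip
Dir N: first cell '.' (not opp) -> no flip
Dir NE: first cell '.' (not opp) -> no flip
Dir W: first cell '.' (not opp) -> no flip
Dir E: opp run (3,2) capped by W -> flip
Dir SW: first cell '.' (not opp) -> no flip
Dir S: opp run (4,1) capped by W -> flip
Dir SE: opp run (4,2) (5,3), next='.' -> no flip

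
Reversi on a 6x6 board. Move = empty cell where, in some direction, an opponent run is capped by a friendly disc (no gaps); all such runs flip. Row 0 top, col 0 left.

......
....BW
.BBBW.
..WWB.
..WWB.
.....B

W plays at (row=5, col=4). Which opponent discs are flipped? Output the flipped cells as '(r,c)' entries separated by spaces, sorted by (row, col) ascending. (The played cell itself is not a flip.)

Answer: (3,4) (4,4)

Derivation:
Dir NW: first cell 'W' (not opp) -> no flip
Dir N: opp run (4,4) (3,4) capped by W -> flip
Dir NE: first cell '.' (not opp) -> no flip
Dir W: first cell '.' (not opp) -> no flip
Dir E: opp run (5,5), next=edge -> no flip
Dir SW: edge -> no flip
Dir S: edge -> no flip
Dir SE: edge -> no flip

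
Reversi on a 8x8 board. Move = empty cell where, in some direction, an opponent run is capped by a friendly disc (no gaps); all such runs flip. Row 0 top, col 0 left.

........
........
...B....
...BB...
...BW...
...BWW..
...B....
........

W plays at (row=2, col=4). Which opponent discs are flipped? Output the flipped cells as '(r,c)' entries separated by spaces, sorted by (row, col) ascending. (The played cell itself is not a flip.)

Dir NW: first cell '.' (not opp) -> no flip
Dir N: first cell '.' (not opp) -> no flip
Dir NE: first cell '.' (not opp) -> no flip
Dir W: opp run (2,3), next='.' -> no flip
Dir E: first cell '.' (not opp) -> no flip
Dir SW: opp run (3,3), next='.' -> no flip
Dir S: opp run (3,4) capped by W -> flip
Dir SE: first cell '.' (not opp) -> no flip

Answer: (3,4)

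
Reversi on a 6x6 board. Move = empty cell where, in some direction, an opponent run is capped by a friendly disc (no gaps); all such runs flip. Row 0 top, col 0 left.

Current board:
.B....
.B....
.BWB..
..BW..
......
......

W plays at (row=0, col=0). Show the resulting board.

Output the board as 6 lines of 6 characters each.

Answer: WB....
.W....
.BWB..
..BW..
......
......

Derivation:
Place W at (0,0); scan 8 dirs for brackets.
Dir NW: edge -> no flip
Dir N: edge -> no flip
Dir NE: edge -> no flip
Dir W: edge -> no flip
Dir E: opp run (0,1), next='.' -> no flip
Dir SW: edge -> no flip
Dir S: first cell '.' (not opp) -> no flip
Dir SE: opp run (1,1) capped by W -> flip
All flips: (1,1)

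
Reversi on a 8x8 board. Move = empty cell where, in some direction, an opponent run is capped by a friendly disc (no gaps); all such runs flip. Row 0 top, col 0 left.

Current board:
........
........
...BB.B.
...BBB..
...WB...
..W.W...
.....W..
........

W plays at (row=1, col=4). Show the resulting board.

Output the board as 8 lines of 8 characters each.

Answer: ........
....W...
...BW.B.
...BWB..
...WW...
..W.W...
.....W..
........

Derivation:
Place W at (1,4); scan 8 dirs for brackets.
Dir NW: first cell '.' (not opp) -> no flip
Dir N: first cell '.' (not opp) -> no flip
Dir NE: first cell '.' (not opp) -> no flip
Dir W: first cell '.' (not opp) -> no flip
Dir E: first cell '.' (not opp) -> no flip
Dir SW: opp run (2,3), next='.' -> no flip
Dir S: opp run (2,4) (3,4) (4,4) capped by W -> flip
Dir SE: first cell '.' (not opp) -> no flip
All flips: (2,4) (3,4) (4,4)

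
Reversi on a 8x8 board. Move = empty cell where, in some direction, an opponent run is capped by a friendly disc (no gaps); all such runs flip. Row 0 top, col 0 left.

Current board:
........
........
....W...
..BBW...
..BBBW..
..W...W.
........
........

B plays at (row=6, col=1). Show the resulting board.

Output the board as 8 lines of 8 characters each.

Answer: ........
........
....W...
..BBW...
..BBBW..
..B...W.
.B......
........

Derivation:
Place B at (6,1); scan 8 dirs for brackets.
Dir NW: first cell '.' (not opp) -> no flip
Dir N: first cell '.' (not opp) -> no flip
Dir NE: opp run (5,2) capped by B -> flip
Dir W: first cell '.' (not opp) -> no flip
Dir E: first cell '.' (not opp) -> no flip
Dir SW: first cell '.' (not opp) -> no flip
Dir S: first cell '.' (not opp) -> no flip
Dir SE: first cell '.' (not opp) -> no flip
All flips: (5,2)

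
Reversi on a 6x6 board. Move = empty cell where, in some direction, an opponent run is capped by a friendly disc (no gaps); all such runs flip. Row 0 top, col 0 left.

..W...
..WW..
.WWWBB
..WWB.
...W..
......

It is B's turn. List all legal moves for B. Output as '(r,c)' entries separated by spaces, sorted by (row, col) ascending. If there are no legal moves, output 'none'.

Answer: (0,1) (2,0) (3,1) (4,2) (5,2)

Derivation:
(0,1): flips 2 -> legal
(0,3): no bracket -> illegal
(0,4): no bracket -> illegal
(1,0): no bracket -> illegal
(1,1): no bracket -> illegal
(1,4): no bracket -> illegal
(2,0): flips 3 -> legal
(3,0): no bracket -> illegal
(3,1): flips 2 -> legal
(4,1): no bracket -> illegal
(4,2): flips 1 -> legal
(4,4): no bracket -> illegal
(5,2): flips 1 -> legal
(5,3): no bracket -> illegal
(5,4): no bracket -> illegal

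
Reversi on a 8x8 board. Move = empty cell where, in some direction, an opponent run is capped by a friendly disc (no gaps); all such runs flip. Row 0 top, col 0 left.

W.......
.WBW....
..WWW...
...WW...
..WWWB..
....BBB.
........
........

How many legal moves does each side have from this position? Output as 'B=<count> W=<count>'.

Answer: B=4 W=7

Derivation:
-- B to move --
(0,1): no bracket -> illegal
(0,2): no bracket -> illegal
(0,3): no bracket -> illegal
(0,4): no bracket -> illegal
(1,0): flips 1 -> legal
(1,4): flips 4 -> legal
(1,5): no bracket -> illegal
(2,0): no bracket -> illegal
(2,1): no bracket -> illegal
(2,5): no bracket -> illegal
(3,1): no bracket -> illegal
(3,2): flips 2 -> legal
(3,5): no bracket -> illegal
(4,1): flips 3 -> legal
(5,1): no bracket -> illegal
(5,2): no bracket -> illegal
(5,3): no bracket -> illegal
B mobility = 4
-- W to move --
(0,1): flips 1 -> legal
(0,2): flips 1 -> legal
(0,3): no bracket -> illegal
(2,1): no bracket -> illegal
(3,5): no bracket -> illegal
(3,6): no bracket -> illegal
(4,6): flips 1 -> legal
(4,7): no bracket -> illegal
(5,3): no bracket -> illegal
(5,7): no bracket -> illegal
(6,3): no bracket -> illegal
(6,4): flips 1 -> legal
(6,5): flips 1 -> legal
(6,6): flips 1 -> legal
(6,7): flips 2 -> legal
W mobility = 7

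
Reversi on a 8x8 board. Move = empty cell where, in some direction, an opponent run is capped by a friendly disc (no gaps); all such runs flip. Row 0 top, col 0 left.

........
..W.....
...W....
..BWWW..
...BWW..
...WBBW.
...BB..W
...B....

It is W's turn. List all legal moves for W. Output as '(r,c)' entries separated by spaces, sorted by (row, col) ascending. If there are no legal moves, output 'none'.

(2,1): no bracket -> illegal
(2,2): no bracket -> illegal
(3,1): flips 1 -> legal
(4,1): flips 1 -> legal
(4,2): flips 1 -> legal
(4,6): no bracket -> illegal
(5,2): flips 1 -> legal
(6,2): no bracket -> illegal
(6,5): flips 1 -> legal
(6,6): flips 1 -> legal
(7,2): flips 2 -> legal
(7,4): flips 2 -> legal
(7,5): flips 1 -> legal

Answer: (3,1) (4,1) (4,2) (5,2) (6,5) (6,6) (7,2) (7,4) (7,5)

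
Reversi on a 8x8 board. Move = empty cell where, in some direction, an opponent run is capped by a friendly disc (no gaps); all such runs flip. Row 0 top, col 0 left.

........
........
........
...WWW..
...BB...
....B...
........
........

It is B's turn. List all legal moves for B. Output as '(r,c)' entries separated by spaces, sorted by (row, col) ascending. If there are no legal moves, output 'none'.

(2,2): flips 1 -> legal
(2,3): flips 1 -> legal
(2,4): flips 1 -> legal
(2,5): flips 1 -> legal
(2,6): flips 1 -> legal
(3,2): no bracket -> illegal
(3,6): no bracket -> illegal
(4,2): no bracket -> illegal
(4,5): no bracket -> illegal
(4,6): no bracket -> illegal

Answer: (2,2) (2,3) (2,4) (2,5) (2,6)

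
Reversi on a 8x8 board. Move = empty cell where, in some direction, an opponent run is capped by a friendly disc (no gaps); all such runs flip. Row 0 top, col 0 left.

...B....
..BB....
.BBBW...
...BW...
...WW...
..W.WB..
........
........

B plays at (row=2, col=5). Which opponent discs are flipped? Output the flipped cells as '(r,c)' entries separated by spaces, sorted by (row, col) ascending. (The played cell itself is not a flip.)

Answer: (2,4)

Derivation:
Dir NW: first cell '.' (not opp) -> no flip
Dir N: first cell '.' (not opp) -> no flip
Dir NE: first cell '.' (not opp) -> no flip
Dir W: opp run (2,4) capped by B -> flip
Dir E: first cell '.' (not opp) -> no flip
Dir SW: opp run (3,4) (4,3) (5,2), next='.' -> no flip
Dir S: first cell '.' (not opp) -> no flip
Dir SE: first cell '.' (not opp) -> no flip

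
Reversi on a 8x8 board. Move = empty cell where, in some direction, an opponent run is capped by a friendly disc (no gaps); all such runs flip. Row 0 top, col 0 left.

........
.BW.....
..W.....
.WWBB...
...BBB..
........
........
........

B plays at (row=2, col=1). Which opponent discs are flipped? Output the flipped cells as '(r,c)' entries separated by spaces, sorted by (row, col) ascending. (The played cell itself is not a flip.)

Dir NW: first cell '.' (not opp) -> no flip
Dir N: first cell 'B' (not opp) -> no flip
Dir NE: opp run (1,2), next='.' -> no flip
Dir W: first cell '.' (not opp) -> no flip
Dir E: opp run (2,2), next='.' -> no flip
Dir SW: first cell '.' (not opp) -> no flip
Dir S: opp run (3,1), next='.' -> no flip
Dir SE: opp run (3,2) capped by B -> flip

Answer: (3,2)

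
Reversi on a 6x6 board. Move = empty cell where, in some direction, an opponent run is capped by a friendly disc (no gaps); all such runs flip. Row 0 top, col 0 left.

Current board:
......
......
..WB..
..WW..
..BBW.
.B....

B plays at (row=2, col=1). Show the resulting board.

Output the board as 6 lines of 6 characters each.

Place B at (2,1); scan 8 dirs for brackets.
Dir NW: first cell '.' (not opp) -> no flip
Dir N: first cell '.' (not opp) -> no flip
Dir NE: first cell '.' (not opp) -> no flip
Dir W: first cell '.' (not opp) -> no flip
Dir E: opp run (2,2) capped by B -> flip
Dir SW: first cell '.' (not opp) -> no flip
Dir S: first cell '.' (not opp) -> no flip
Dir SE: opp run (3,2) capped by B -> flip
All flips: (2,2) (3,2)

Answer: ......
......
.BBB..
..BW..
..BBW.
.B....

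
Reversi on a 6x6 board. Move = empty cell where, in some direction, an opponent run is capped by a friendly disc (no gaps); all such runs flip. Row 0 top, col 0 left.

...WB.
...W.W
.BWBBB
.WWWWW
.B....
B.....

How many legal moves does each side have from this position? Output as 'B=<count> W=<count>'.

Answer: B=7 W=7

Derivation:
-- B to move --
(0,2): flips 2 -> legal
(0,5): flips 1 -> legal
(1,1): no bracket -> illegal
(1,2): no bracket -> illegal
(1,4): no bracket -> illegal
(2,0): no bracket -> illegal
(3,0): no bracket -> illegal
(4,0): flips 3 -> legal
(4,2): flips 1 -> legal
(4,3): flips 3 -> legal
(4,4): flips 1 -> legal
(4,5): flips 2 -> legal
B mobility = 7
-- W to move --
(0,5): flips 1 -> legal
(1,0): flips 1 -> legal
(1,1): flips 1 -> legal
(1,2): flips 1 -> legal
(1,4): flips 2 -> legal
(2,0): flips 1 -> legal
(3,0): no bracket -> illegal
(4,0): no bracket -> illegal
(4,2): no bracket -> illegal
(5,1): flips 1 -> legal
(5,2): no bracket -> illegal
W mobility = 7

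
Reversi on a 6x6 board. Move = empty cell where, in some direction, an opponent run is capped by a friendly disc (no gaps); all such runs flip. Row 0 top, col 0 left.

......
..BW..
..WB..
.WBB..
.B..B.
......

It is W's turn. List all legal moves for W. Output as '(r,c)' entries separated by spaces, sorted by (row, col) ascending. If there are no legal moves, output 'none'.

Answer: (0,2) (1,1) (2,4) (3,4) (4,2) (4,3) (5,1) (5,5)

Derivation:
(0,1): no bracket -> illegal
(0,2): flips 1 -> legal
(0,3): no bracket -> illegal
(1,1): flips 1 -> legal
(1,4): no bracket -> illegal
(2,1): no bracket -> illegal
(2,4): flips 1 -> legal
(3,0): no bracket -> illegal
(3,4): flips 2 -> legal
(3,5): no bracket -> illegal
(4,0): no bracket -> illegal
(4,2): flips 1 -> legal
(4,3): flips 2 -> legal
(4,5): no bracket -> illegal
(5,0): no bracket -> illegal
(5,1): flips 1 -> legal
(5,2): no bracket -> illegal
(5,3): no bracket -> illegal
(5,4): no bracket -> illegal
(5,5): flips 2 -> legal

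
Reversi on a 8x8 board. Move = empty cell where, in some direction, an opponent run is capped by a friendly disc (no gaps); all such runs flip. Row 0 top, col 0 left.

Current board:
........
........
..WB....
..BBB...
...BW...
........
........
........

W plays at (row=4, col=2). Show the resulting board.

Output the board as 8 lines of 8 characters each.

Answer: ........
........
..WB....
..WBB...
..WWW...
........
........
........

Derivation:
Place W at (4,2); scan 8 dirs for brackets.
Dir NW: first cell '.' (not opp) -> no flip
Dir N: opp run (3,2) capped by W -> flip
Dir NE: opp run (3,3), next='.' -> no flip
Dir W: first cell '.' (not opp) -> no flip
Dir E: opp run (4,3) capped by W -> flip
Dir SW: first cell '.' (not opp) -> no flip
Dir S: first cell '.' (not opp) -> no flip
Dir SE: first cell '.' (not opp) -> no flip
All flips: (3,2) (4,3)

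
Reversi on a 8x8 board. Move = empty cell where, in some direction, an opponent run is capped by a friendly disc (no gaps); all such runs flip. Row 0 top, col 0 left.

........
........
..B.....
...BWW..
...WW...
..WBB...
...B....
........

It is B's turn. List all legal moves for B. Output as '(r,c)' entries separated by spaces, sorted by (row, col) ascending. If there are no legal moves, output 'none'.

Answer: (2,4) (2,6) (3,2) (3,6) (4,1) (5,1) (5,5)

Derivation:
(2,3): no bracket -> illegal
(2,4): flips 2 -> legal
(2,5): no bracket -> illegal
(2,6): flips 2 -> legal
(3,2): flips 1 -> legal
(3,6): flips 2 -> legal
(4,1): flips 1 -> legal
(4,2): no bracket -> illegal
(4,5): no bracket -> illegal
(4,6): no bracket -> illegal
(5,1): flips 1 -> legal
(5,5): flips 1 -> legal
(6,1): no bracket -> illegal
(6,2): no bracket -> illegal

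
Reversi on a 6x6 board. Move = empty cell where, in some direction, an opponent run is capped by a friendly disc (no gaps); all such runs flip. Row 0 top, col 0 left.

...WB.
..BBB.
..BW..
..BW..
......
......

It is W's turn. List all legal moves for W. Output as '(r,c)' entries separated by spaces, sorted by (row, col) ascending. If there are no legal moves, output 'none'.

(0,1): flips 1 -> legal
(0,2): no bracket -> illegal
(0,5): flips 2 -> legal
(1,1): flips 1 -> legal
(1,5): no bracket -> illegal
(2,1): flips 2 -> legal
(2,4): no bracket -> illegal
(2,5): flips 1 -> legal
(3,1): flips 1 -> legal
(4,1): flips 1 -> legal
(4,2): no bracket -> illegal
(4,3): no bracket -> illegal

Answer: (0,1) (0,5) (1,1) (2,1) (2,5) (3,1) (4,1)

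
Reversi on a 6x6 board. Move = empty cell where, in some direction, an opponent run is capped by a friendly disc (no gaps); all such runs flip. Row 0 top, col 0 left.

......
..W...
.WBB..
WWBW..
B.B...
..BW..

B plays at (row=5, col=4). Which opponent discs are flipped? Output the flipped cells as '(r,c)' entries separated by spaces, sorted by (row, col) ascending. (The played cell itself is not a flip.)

Dir NW: first cell '.' (not opp) -> no flip
Dir N: first cell '.' (not opp) -> no flip
Dir NE: first cell '.' (not opp) -> no flip
Dir W: opp run (5,3) capped by B -> flip
Dir E: first cell '.' (not opp) -> no flip
Dir SW: edge -> no flip
Dir S: edge -> no flip
Dir SE: edge -> no flip

Answer: (5,3)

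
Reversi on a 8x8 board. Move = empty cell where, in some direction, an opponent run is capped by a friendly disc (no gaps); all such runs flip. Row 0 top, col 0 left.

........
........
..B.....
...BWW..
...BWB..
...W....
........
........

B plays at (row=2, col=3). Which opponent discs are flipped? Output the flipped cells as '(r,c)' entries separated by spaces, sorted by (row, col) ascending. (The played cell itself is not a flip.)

Answer: (3,4)

Derivation:
Dir NW: first cell '.' (not opp) -> no flip
Dir N: first cell '.' (not opp) -> no flip
Dir NE: first cell '.' (not opp) -> no flip
Dir W: first cell 'B' (not opp) -> no flip
Dir E: first cell '.' (not opp) -> no flip
Dir SW: first cell '.' (not opp) -> no flip
Dir S: first cell 'B' (not opp) -> no flip
Dir SE: opp run (3,4) capped by B -> flip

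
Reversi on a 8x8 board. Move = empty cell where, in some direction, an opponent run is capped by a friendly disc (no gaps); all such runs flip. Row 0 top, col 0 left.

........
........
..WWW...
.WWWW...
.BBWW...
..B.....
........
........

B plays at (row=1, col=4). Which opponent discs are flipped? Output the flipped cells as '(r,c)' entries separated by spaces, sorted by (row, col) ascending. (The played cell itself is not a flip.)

Answer: (2,3) (3,2)

Derivation:
Dir NW: first cell '.' (not opp) -> no flip
Dir N: first cell '.' (not opp) -> no flip
Dir NE: first cell '.' (not opp) -> no flip
Dir W: first cell '.' (not opp) -> no flip
Dir E: first cell '.' (not opp) -> no flip
Dir SW: opp run (2,3) (3,2) capped by B -> flip
Dir S: opp run (2,4) (3,4) (4,4), next='.' -> no flip
Dir SE: first cell '.' (not opp) -> no flip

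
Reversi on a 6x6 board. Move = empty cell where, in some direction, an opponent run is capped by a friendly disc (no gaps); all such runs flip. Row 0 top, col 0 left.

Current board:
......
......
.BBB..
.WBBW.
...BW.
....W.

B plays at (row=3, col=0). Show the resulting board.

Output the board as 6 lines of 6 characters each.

Place B at (3,0); scan 8 dirs for brackets.
Dir NW: edge -> no flip
Dir N: first cell '.' (not opp) -> no flip
Dir NE: first cell 'B' (not opp) -> no flip
Dir W: edge -> no flip
Dir E: opp run (3,1) capped by B -> flip
Dir SW: edge -> no flip
Dir S: first cell '.' (not opp) -> no flip
Dir SE: first cell '.' (not opp) -> no flip
All flips: (3,1)

Answer: ......
......
.BBB..
BBBBW.
...BW.
....W.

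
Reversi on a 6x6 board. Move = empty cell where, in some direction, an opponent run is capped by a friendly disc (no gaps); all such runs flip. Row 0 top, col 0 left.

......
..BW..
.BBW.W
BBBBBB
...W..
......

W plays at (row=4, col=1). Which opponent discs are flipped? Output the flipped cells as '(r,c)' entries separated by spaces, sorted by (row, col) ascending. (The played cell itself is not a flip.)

Dir NW: opp run (3,0), next=edge -> no flip
Dir N: opp run (3,1) (2,1), next='.' -> no flip
Dir NE: opp run (3,2) capped by W -> flip
Dir W: first cell '.' (not opp) -> no flip
Dir E: first cell '.' (not opp) -> no flip
Dir SW: first cell '.' (not opp) -> no flip
Dir S: first cell '.' (not opp) -> no flip
Dir SE: first cell '.' (not opp) -> no flip

Answer: (3,2)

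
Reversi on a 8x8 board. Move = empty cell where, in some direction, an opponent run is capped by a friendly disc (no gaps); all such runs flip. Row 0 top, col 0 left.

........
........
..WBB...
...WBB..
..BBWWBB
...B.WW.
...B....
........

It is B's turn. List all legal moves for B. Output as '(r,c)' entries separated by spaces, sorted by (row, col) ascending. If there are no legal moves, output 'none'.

Answer: (2,1) (3,2) (5,4) (6,4) (6,5) (6,6) (6,7)

Derivation:
(1,1): no bracket -> illegal
(1,2): no bracket -> illegal
(1,3): no bracket -> illegal
(2,1): flips 1 -> legal
(3,1): no bracket -> illegal
(3,2): flips 1 -> legal
(3,6): no bracket -> illegal
(5,4): flips 1 -> legal
(5,7): no bracket -> illegal
(6,4): flips 1 -> legal
(6,5): flips 3 -> legal
(6,6): flips 1 -> legal
(6,7): flips 2 -> legal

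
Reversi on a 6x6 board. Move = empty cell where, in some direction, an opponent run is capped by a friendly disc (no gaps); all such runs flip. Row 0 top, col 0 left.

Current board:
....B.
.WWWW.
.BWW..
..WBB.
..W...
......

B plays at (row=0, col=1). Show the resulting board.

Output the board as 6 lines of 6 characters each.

Place B at (0,1); scan 8 dirs for brackets.
Dir NW: edge -> no flip
Dir N: edge -> no flip
Dir NE: edge -> no flip
Dir W: first cell '.' (not opp) -> no flip
Dir E: first cell '.' (not opp) -> no flip
Dir SW: first cell '.' (not opp) -> no flip
Dir S: opp run (1,1) capped by B -> flip
Dir SE: opp run (1,2) (2,3) capped by B -> flip
All flips: (1,1) (1,2) (2,3)

Answer: .B..B.
.BBWW.
.BWB..
..WBB.
..W...
......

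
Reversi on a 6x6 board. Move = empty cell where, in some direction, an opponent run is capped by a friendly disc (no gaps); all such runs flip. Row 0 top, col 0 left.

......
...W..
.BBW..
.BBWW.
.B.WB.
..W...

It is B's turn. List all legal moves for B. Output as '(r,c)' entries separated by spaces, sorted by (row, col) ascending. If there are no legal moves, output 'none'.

(0,2): no bracket -> illegal
(0,3): no bracket -> illegal
(0,4): flips 1 -> legal
(1,2): no bracket -> illegal
(1,4): flips 1 -> legal
(2,4): flips 2 -> legal
(2,5): no bracket -> illegal
(3,5): flips 2 -> legal
(4,2): flips 1 -> legal
(4,5): no bracket -> illegal
(5,1): no bracket -> illegal
(5,3): no bracket -> illegal
(5,4): flips 1 -> legal

Answer: (0,4) (1,4) (2,4) (3,5) (4,2) (5,4)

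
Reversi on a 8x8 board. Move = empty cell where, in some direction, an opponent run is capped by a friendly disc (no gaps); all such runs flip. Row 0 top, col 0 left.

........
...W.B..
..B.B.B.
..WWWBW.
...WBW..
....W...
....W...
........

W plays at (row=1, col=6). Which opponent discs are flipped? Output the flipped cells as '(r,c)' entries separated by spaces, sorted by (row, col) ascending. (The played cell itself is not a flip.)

Dir NW: first cell '.' (not opp) -> no flip
Dir N: first cell '.' (not opp) -> no flip
Dir NE: first cell '.' (not opp) -> no flip
Dir W: opp run (1,5), next='.' -> no flip
Dir E: first cell '.' (not opp) -> no flip
Dir SW: first cell '.' (not opp) -> no flip
Dir S: opp run (2,6) capped by W -> flip
Dir SE: first cell '.' (not opp) -> no flip

Answer: (2,6)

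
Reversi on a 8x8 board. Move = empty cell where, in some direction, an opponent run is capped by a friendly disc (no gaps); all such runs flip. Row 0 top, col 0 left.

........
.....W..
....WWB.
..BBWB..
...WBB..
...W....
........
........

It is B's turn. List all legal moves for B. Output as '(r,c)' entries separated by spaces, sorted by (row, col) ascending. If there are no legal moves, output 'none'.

Answer: (0,4) (0,5) (0,6) (1,3) (1,4) (2,3) (4,2) (5,4) (6,2) (6,3)

Derivation:
(0,4): flips 1 -> legal
(0,5): flips 2 -> legal
(0,6): flips 2 -> legal
(1,3): flips 1 -> legal
(1,4): flips 2 -> legal
(1,6): no bracket -> illegal
(2,3): flips 3 -> legal
(3,6): no bracket -> illegal
(4,2): flips 1 -> legal
(5,2): no bracket -> illegal
(5,4): flips 1 -> legal
(6,2): flips 1 -> legal
(6,3): flips 2 -> legal
(6,4): no bracket -> illegal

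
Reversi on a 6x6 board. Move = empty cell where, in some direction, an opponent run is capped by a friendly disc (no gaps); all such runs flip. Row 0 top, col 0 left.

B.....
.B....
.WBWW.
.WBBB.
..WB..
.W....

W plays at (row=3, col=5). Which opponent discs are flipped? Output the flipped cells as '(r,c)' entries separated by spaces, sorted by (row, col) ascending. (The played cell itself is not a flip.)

Dir NW: first cell 'W' (not opp) -> no flip
Dir N: first cell '.' (not opp) -> no flip
Dir NE: edge -> no flip
Dir W: opp run (3,4) (3,3) (3,2) capped by W -> flip
Dir E: edge -> no flip
Dir SW: first cell '.' (not opp) -> no flip
Dir S: first cell '.' (not opp) -> no flip
Dir SE: edge -> no flip

Answer: (3,2) (3,3) (3,4)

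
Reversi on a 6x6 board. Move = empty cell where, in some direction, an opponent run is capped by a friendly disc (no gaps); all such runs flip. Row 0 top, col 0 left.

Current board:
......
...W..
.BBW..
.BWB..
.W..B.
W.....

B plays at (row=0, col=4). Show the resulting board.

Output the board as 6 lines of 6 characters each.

Place B at (0,4); scan 8 dirs for brackets.
Dir NW: edge -> no flip
Dir N: edge -> no flip
Dir NE: edge -> no flip
Dir W: first cell '.' (not opp) -> no flip
Dir E: first cell '.' (not opp) -> no flip
Dir SW: opp run (1,3) capped by B -> flip
Dir S: first cell '.' (not opp) -> no flip
Dir SE: first cell '.' (not opp) -> no flip
All flips: (1,3)

Answer: ....B.
...B..
.BBW..
.BWB..
.W..B.
W.....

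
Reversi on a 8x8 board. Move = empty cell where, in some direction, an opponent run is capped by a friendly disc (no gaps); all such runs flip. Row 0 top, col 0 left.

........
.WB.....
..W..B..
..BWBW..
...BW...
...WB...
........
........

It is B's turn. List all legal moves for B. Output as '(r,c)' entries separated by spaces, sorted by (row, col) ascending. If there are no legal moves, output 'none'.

(0,0): no bracket -> illegal
(0,1): no bracket -> illegal
(0,2): no bracket -> illegal
(1,0): flips 1 -> legal
(1,3): no bracket -> illegal
(2,0): no bracket -> illegal
(2,1): no bracket -> illegal
(2,3): flips 1 -> legal
(2,4): no bracket -> illegal
(2,6): no bracket -> illegal
(3,1): no bracket -> illegal
(3,6): flips 1 -> legal
(4,2): no bracket -> illegal
(4,5): flips 2 -> legal
(4,6): no bracket -> illegal
(5,2): flips 1 -> legal
(5,5): no bracket -> illegal
(6,2): no bracket -> illegal
(6,3): flips 1 -> legal
(6,4): no bracket -> illegal

Answer: (1,0) (2,3) (3,6) (4,5) (5,2) (6,3)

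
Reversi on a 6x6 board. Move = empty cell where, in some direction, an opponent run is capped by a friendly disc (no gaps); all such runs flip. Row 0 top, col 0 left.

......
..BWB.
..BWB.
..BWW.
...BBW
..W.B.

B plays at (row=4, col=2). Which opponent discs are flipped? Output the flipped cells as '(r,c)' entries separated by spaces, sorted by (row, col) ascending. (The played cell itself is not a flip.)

Answer: (3,3)

Derivation:
Dir NW: first cell '.' (not opp) -> no flip
Dir N: first cell 'B' (not opp) -> no flip
Dir NE: opp run (3,3) capped by B -> flip
Dir W: first cell '.' (not opp) -> no flip
Dir E: first cell 'B' (not opp) -> no flip
Dir SW: first cell '.' (not opp) -> no flip
Dir S: opp run (5,2), next=edge -> no flip
Dir SE: first cell '.' (not opp) -> no flip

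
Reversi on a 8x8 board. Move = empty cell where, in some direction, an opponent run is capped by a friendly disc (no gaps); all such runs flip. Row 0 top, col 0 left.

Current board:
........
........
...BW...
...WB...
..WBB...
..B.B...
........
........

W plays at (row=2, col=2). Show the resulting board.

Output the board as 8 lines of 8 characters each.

Answer: ........
........
..WWW...
...WB...
..WBB...
..B.B...
........
........

Derivation:
Place W at (2,2); scan 8 dirs for brackets.
Dir NW: first cell '.' (not opp) -> no flip
Dir N: first cell '.' (not opp) -> no flip
Dir NE: first cell '.' (not opp) -> no flip
Dir W: first cell '.' (not opp) -> no flip
Dir E: opp run (2,3) capped by W -> flip
Dir SW: first cell '.' (not opp) -> no flip
Dir S: first cell '.' (not opp) -> no flip
Dir SE: first cell 'W' (not opp) -> no flip
All flips: (2,3)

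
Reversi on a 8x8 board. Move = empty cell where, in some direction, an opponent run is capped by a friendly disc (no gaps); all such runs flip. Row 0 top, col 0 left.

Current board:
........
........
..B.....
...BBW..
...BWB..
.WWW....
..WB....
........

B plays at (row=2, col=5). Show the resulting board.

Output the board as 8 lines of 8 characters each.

Answer: ........
........
..B..B..
...BBB..
...BWB..
.WWW....
..WB....
........

Derivation:
Place B at (2,5); scan 8 dirs for brackets.
Dir NW: first cell '.' (not opp) -> no flip
Dir N: first cell '.' (not opp) -> no flip
Dir NE: first cell '.' (not opp) -> no flip
Dir W: first cell '.' (not opp) -> no flip
Dir E: first cell '.' (not opp) -> no flip
Dir SW: first cell 'B' (not opp) -> no flip
Dir S: opp run (3,5) capped by B -> flip
Dir SE: first cell '.' (not opp) -> no flip
All flips: (3,5)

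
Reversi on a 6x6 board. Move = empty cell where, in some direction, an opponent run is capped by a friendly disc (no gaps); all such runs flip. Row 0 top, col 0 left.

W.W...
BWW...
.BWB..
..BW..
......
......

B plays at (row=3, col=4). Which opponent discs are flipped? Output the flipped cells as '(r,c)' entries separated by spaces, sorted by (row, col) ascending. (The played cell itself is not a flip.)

Dir NW: first cell 'B' (not opp) -> no flip
Dir N: first cell '.' (not opp) -> no flip
Dir NE: first cell '.' (not opp) -> no flip
Dir W: opp run (3,3) capped by B -> flip
Dir E: first cell '.' (not opp) -> no flip
Dir SW: first cell '.' (not opp) -> no flip
Dir S: first cell '.' (not opp) -> no flip
Dir SE: first cell '.' (not opp) -> no flip

Answer: (3,3)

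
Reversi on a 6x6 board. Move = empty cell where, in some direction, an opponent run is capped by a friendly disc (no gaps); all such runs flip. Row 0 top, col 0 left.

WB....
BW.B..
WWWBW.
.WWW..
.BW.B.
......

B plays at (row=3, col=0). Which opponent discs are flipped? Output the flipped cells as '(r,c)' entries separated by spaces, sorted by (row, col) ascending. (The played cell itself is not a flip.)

Dir NW: edge -> no flip
Dir N: opp run (2,0) capped by B -> flip
Dir NE: opp run (2,1), next='.' -> no flip
Dir W: edge -> no flip
Dir E: opp run (3,1) (3,2) (3,3), next='.' -> no flip
Dir SW: edge -> no flip
Dir S: first cell '.' (not opp) -> no flip
Dir SE: first cell 'B' (not opp) -> no flip

Answer: (2,0)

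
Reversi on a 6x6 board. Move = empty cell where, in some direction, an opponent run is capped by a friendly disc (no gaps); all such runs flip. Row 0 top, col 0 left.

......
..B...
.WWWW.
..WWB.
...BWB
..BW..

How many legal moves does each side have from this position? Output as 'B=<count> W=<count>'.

-- B to move --
(1,0): flips 2 -> legal
(1,1): no bracket -> illegal
(1,3): flips 2 -> legal
(1,4): flips 1 -> legal
(1,5): no bracket -> illegal
(2,0): no bracket -> illegal
(2,5): no bracket -> illegal
(3,0): flips 1 -> legal
(3,1): flips 2 -> legal
(3,5): no bracket -> illegal
(4,1): no bracket -> illegal
(4,2): flips 2 -> legal
(5,4): flips 2 -> legal
(5,5): no bracket -> illegal
B mobility = 7
-- W to move --
(0,1): flips 1 -> legal
(0,2): flips 1 -> legal
(0,3): flips 1 -> legal
(1,1): no bracket -> illegal
(1,3): no bracket -> illegal
(2,5): no bracket -> illegal
(3,5): flips 1 -> legal
(4,1): no bracket -> illegal
(4,2): flips 1 -> legal
(5,1): flips 1 -> legal
(5,4): flips 1 -> legal
(5,5): no bracket -> illegal
W mobility = 7

Answer: B=7 W=7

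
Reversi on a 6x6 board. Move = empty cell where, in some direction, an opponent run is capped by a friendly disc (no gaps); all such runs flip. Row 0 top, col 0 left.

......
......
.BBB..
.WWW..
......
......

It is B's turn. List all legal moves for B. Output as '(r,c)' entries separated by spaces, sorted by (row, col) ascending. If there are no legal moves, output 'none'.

(2,0): no bracket -> illegal
(2,4): no bracket -> illegal
(3,0): no bracket -> illegal
(3,4): no bracket -> illegal
(4,0): flips 1 -> legal
(4,1): flips 2 -> legal
(4,2): flips 1 -> legal
(4,3): flips 2 -> legal
(4,4): flips 1 -> legal

Answer: (4,0) (4,1) (4,2) (4,3) (4,4)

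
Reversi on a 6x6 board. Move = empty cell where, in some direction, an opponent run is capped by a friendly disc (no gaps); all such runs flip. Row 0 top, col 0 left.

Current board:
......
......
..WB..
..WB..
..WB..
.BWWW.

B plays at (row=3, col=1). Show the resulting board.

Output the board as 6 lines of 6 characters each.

Answer: ......
......
..WB..
.BBB..
..WB..
.BWWW.

Derivation:
Place B at (3,1); scan 8 dirs for brackets.
Dir NW: first cell '.' (not opp) -> no flip
Dir N: first cell '.' (not opp) -> no flip
Dir NE: opp run (2,2), next='.' -> no flip
Dir W: first cell '.' (not opp) -> no flip
Dir E: opp run (3,2) capped by B -> flip
Dir SW: first cell '.' (not opp) -> no flip
Dir S: first cell '.' (not opp) -> no flip
Dir SE: opp run (4,2) (5,3), next=edge -> no flip
All flips: (3,2)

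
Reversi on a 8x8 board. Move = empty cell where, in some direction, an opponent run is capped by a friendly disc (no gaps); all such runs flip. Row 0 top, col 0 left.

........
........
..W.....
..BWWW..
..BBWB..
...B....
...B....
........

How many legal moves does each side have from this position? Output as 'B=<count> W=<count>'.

Answer: B=6 W=9

Derivation:
-- B to move --
(1,1): no bracket -> illegal
(1,2): flips 1 -> legal
(1,3): no bracket -> illegal
(2,1): no bracket -> illegal
(2,3): flips 2 -> legal
(2,4): flips 1 -> legal
(2,5): flips 2 -> legal
(2,6): flips 2 -> legal
(3,1): no bracket -> illegal
(3,6): flips 3 -> legal
(4,6): no bracket -> illegal
(5,4): no bracket -> illegal
(5,5): no bracket -> illegal
B mobility = 6
-- W to move --
(2,1): no bracket -> illegal
(2,3): no bracket -> illegal
(3,1): flips 1 -> legal
(3,6): no bracket -> illegal
(4,1): flips 2 -> legal
(4,6): flips 1 -> legal
(5,1): flips 1 -> legal
(5,2): flips 3 -> legal
(5,4): no bracket -> illegal
(5,5): flips 1 -> legal
(5,6): flips 1 -> legal
(6,2): flips 1 -> legal
(6,4): no bracket -> illegal
(7,2): no bracket -> illegal
(7,3): flips 3 -> legal
(7,4): no bracket -> illegal
W mobility = 9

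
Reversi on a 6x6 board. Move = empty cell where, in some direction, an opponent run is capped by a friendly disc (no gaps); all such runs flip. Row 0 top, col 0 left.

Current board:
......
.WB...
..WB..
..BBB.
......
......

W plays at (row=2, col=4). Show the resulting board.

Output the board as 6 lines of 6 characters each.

Place W at (2,4); scan 8 dirs for brackets.
Dir NW: first cell '.' (not opp) -> no flip
Dir N: first cell '.' (not opp) -> no flip
Dir NE: first cell '.' (not opp) -> no flip
Dir W: opp run (2,3) capped by W -> flip
Dir E: first cell '.' (not opp) -> no flip
Dir SW: opp run (3,3), next='.' -> no flip
Dir S: opp run (3,4), next='.' -> no flip
Dir SE: first cell '.' (not opp) -> no flip
All flips: (2,3)

Answer: ......
.WB...
..WWW.
..BBB.
......
......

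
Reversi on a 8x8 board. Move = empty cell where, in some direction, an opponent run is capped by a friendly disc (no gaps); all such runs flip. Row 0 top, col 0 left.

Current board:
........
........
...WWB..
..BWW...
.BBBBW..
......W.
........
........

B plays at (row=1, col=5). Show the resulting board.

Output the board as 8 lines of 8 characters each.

Answer: ........
.....B..
...WBB..
..BBW...
.BBBBW..
......W.
........
........

Derivation:
Place B at (1,5); scan 8 dirs for brackets.
Dir NW: first cell '.' (not opp) -> no flip
Dir N: first cell '.' (not opp) -> no flip
Dir NE: first cell '.' (not opp) -> no flip
Dir W: first cell '.' (not opp) -> no flip
Dir E: first cell '.' (not opp) -> no flip
Dir SW: opp run (2,4) (3,3) capped by B -> flip
Dir S: first cell 'B' (not opp) -> no flip
Dir SE: first cell '.' (not opp) -> no flip
All flips: (2,4) (3,3)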